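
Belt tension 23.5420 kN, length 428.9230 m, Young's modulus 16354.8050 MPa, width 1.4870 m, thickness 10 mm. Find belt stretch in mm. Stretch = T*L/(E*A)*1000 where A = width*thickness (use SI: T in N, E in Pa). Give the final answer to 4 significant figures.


A = 1.4870 * 0.01 = 0.01487 m^2
Stretch = 23.5420*1000 * 428.9230 / (16354.8050e6 * 0.01487) * 1000
Stretch = 41.52 mm


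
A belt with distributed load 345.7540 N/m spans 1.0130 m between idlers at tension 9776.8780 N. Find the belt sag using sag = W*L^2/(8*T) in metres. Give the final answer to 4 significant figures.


sag = 345.7540 * 1.0130^2 / (8 * 9776.8780)
sag = 0.004536 m


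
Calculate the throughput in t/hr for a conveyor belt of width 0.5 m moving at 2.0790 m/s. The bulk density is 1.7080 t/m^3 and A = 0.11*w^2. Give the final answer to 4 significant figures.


A = 0.11 * 0.5^2 = 0.0275 m^2
C = 0.0275 * 2.0790 * 1.7080 * 3600
C = 351.5 t/hr


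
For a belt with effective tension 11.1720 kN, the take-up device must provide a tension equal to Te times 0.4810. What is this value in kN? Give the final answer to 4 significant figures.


T_tu = 11.1720 * 0.4810
T_tu = 5.374 kN


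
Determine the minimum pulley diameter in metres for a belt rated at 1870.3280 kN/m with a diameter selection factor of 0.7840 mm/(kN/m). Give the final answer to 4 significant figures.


D = 1870.3280 * 0.7840 / 1000
D = 1.466 m


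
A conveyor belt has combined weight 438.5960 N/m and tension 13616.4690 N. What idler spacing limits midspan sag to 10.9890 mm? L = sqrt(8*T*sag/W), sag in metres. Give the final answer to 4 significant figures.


sag = 10.9890/1000 = 0.010989 m
L = sqrt(8 * 13616.4690 * 0.010989 / 438.5960)
L = 1.652 m


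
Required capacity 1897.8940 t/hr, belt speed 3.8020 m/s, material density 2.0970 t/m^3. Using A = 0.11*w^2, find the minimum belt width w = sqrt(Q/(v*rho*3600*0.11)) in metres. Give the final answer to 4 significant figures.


A_req = 1897.8940 / (3.8020 * 2.0970 * 3600) = 0.066124 m^2
w = sqrt(0.066124 / 0.11)
w = 0.7753 m


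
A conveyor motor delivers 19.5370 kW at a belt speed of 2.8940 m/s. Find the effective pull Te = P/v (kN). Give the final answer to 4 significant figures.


Te = P / v = 19.5370 / 2.8940
Te = 6.751 kN


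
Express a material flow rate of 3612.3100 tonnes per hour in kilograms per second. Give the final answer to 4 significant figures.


m_dot = 3612.3100 * 1000 / 3600
m_dot = 1003 kg/s


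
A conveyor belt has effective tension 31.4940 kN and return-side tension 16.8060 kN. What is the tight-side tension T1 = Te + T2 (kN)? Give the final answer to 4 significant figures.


T1 = Te + T2 = 31.4940 + 16.8060
T1 = 48.30 kN


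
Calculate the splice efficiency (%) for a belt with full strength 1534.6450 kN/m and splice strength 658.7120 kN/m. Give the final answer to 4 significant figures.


Eff = 658.7120 / 1534.6450 * 100
Eff = 42.92 %


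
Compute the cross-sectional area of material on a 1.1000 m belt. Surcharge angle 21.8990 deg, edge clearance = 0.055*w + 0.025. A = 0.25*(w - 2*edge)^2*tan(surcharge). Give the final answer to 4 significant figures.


edge = 0.055*1.1000 + 0.025 = 0.0855 m
ew = 1.1000 - 2*0.0855 = 0.929 m
A = 0.25 * 0.929^2 * tan(21.8990 deg)
A = 0.08673 m^2


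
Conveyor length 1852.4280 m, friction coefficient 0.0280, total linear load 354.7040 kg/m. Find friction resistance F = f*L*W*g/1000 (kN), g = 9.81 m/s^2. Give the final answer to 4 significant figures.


F = 0.0280 * 1852.4280 * 354.7040 * 9.81 / 1000
F = 180.5 kN


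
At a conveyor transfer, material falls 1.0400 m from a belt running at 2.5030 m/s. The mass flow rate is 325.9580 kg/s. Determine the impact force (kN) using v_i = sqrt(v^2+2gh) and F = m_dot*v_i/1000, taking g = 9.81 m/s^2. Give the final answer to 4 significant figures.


v_i = sqrt(2.5030^2 + 2*9.81*1.0400) = 5.16428 m/s
F = 325.9580 * 5.16428 / 1000
F = 1.683 kN


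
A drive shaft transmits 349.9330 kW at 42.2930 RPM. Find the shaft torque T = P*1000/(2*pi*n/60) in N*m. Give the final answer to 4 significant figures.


omega = 2*pi*42.2930/60 = 4.42891 rad/s
T = 349.9330*1000 / 4.42891
T = 79010 N*m


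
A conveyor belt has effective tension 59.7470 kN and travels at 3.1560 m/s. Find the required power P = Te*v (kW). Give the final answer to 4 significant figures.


P = Te * v = 59.7470 * 3.1560
P = 188.6 kW


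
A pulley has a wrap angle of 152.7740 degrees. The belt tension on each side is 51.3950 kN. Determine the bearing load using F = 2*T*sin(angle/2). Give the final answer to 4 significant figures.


F = 2 * 51.3950 * sin(152.7740/2 deg)
F = 99.90 kN


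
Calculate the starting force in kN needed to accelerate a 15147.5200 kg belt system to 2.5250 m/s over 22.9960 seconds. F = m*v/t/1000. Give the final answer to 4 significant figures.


F = 15147.5200 * 2.5250 / 22.9960 / 1000
F = 1.663 kN


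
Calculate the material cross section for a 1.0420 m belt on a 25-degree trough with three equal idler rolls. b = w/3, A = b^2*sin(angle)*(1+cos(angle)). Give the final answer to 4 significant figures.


b = 1.0420/3 = 0.347333 m
A = 0.347333^2 * sin(25 deg) * (1 + cos(25 deg))
A = 0.09719 m^2


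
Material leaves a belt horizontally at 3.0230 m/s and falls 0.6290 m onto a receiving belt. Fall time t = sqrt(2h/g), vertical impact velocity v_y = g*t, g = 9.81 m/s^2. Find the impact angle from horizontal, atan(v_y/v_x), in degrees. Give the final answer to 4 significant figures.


t = sqrt(2*0.6290/9.81) = 0.358101 s
v_y = 9.81 * 0.358101 = 3.51297 m/s
angle = atan(3.51297 / 3.0230) = 49.29 deg


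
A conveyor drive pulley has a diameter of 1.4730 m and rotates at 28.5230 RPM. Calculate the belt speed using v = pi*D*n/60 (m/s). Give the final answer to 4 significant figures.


v = pi * 1.4730 * 28.5230 / 60
v = 2.200 m/s


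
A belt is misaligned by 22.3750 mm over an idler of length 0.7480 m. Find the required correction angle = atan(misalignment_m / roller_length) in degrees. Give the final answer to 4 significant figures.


misalign_m = 22.3750 / 1000 = 0.022375 m
angle = atan(0.022375 / 0.7480)
angle = 1.713 deg


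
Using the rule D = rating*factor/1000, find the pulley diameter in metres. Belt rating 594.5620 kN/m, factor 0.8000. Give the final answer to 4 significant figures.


D = 594.5620 * 0.8000 / 1000
D = 0.4756 m


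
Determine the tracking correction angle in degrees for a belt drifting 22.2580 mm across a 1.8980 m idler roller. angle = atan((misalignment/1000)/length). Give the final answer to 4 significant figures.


misalign_m = 22.2580 / 1000 = 0.022258 m
angle = atan(0.022258 / 1.8980)
angle = 0.6719 deg


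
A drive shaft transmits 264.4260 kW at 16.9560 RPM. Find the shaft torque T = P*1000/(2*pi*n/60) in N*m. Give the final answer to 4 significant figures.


omega = 2*pi*16.9560/60 = 1.77563 rad/s
T = 264.4260*1000 / 1.77563
T = 148900 N*m


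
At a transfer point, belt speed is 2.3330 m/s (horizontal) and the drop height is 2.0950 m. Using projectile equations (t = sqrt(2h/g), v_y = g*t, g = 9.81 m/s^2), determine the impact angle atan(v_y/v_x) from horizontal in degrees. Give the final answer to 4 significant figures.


t = sqrt(2*2.0950/9.81) = 0.653541 s
v_y = 9.81 * 0.653541 = 6.41124 m/s
angle = atan(6.41124 / 2.3330) = 70.00 deg


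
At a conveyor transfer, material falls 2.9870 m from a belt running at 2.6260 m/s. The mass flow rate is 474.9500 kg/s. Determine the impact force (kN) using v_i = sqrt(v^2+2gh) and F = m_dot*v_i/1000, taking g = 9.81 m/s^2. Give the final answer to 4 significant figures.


v_i = sqrt(2.6260^2 + 2*9.81*2.9870) = 8.09326 m/s
F = 474.9500 * 8.09326 / 1000
F = 3.844 kN


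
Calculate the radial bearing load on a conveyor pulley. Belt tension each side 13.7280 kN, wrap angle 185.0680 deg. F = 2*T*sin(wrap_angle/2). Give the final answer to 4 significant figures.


F = 2 * 13.7280 * sin(185.0680/2 deg)
F = 27.43 kN


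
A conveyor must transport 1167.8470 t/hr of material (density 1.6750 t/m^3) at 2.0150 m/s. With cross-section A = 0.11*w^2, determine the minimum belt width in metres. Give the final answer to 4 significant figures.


A_req = 1167.8470 / (2.0150 * 1.6750 * 3600) = 0.0961155 m^2
w = sqrt(0.0961155 / 0.11)
w = 0.9348 m


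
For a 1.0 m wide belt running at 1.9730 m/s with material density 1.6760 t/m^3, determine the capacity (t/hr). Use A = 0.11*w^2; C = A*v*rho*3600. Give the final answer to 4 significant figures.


A = 0.11 * 1.0^2 = 0.11 m^2
C = 0.11 * 1.9730 * 1.6760 * 3600
C = 1309 t/hr


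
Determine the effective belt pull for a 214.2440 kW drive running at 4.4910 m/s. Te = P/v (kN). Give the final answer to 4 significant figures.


Te = P / v = 214.2440 / 4.4910
Te = 47.71 kN


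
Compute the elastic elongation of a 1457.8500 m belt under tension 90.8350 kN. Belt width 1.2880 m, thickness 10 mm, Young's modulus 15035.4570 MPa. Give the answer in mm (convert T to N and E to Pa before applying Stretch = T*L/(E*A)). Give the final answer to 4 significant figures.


A = 1.2880 * 0.01 = 0.01288 m^2
Stretch = 90.8350*1000 * 1457.8500 / (15035.4570e6 * 0.01288) * 1000
Stretch = 683.8 mm


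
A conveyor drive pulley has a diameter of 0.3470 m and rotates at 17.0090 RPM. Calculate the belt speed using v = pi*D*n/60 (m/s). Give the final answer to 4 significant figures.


v = pi * 0.3470 * 17.0090 / 60
v = 0.3090 m/s


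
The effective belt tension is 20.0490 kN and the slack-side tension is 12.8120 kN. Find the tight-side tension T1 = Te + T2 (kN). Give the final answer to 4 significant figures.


T1 = Te + T2 = 20.0490 + 12.8120
T1 = 32.86 kN


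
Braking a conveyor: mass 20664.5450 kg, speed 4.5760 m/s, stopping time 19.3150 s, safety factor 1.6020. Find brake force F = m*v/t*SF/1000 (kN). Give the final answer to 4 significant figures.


F = 20664.5450 * 4.5760 / 19.3150 * 1.6020 / 1000
F = 7.843 kN


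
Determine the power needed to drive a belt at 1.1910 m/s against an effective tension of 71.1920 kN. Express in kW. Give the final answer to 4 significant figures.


P = Te * v = 71.1920 * 1.1910
P = 84.79 kW


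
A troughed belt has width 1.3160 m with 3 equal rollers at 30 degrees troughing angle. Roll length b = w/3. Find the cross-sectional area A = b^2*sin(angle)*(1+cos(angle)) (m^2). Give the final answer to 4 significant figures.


b = 1.3160/3 = 0.438667 m
A = 0.438667^2 * sin(30 deg) * (1 + cos(30 deg))
A = 0.1795 m^2


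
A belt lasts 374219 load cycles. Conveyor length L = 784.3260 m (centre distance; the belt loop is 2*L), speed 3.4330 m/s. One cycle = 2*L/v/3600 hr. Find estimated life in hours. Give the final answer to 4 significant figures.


cycle_time = 2 * 784.3260 / 3.4330 / 3600 = 0.126926 hr
life = 374219 * 0.126926 = 47500 hours


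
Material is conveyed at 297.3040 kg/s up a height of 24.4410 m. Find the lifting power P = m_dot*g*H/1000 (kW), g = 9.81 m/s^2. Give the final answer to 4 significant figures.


P = 297.3040 * 9.81 * 24.4410 / 1000
P = 71.28 kW


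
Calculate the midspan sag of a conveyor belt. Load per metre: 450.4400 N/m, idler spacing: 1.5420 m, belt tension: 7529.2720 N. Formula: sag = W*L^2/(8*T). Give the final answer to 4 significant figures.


sag = 450.4400 * 1.5420^2 / (8 * 7529.2720)
sag = 0.01778 m


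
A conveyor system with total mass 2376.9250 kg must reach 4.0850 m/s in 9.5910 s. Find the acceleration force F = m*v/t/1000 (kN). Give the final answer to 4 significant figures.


F = 2376.9250 * 4.0850 / 9.5910 / 1000
F = 1.012 kN


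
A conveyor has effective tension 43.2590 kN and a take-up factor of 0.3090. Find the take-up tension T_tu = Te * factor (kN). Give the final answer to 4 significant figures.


T_tu = 43.2590 * 0.3090
T_tu = 13.37 kN


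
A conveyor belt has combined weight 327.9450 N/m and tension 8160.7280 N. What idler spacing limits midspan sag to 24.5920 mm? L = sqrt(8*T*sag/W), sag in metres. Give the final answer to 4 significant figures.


sag = 24.5920/1000 = 0.024592 m
L = sqrt(8 * 8160.7280 * 0.024592 / 327.9450)
L = 2.213 m


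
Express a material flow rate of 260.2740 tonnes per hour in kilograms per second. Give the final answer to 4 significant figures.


m_dot = 260.2740 * 1000 / 3600
m_dot = 72.30 kg/s


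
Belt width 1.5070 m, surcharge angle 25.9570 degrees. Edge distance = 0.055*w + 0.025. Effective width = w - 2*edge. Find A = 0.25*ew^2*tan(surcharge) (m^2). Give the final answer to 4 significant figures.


edge = 0.055*1.5070 + 0.025 = 0.107885 m
ew = 1.5070 - 2*0.107885 = 1.29123 m
A = 0.25 * 1.29123^2 * tan(25.9570 deg)
A = 0.2029 m^2


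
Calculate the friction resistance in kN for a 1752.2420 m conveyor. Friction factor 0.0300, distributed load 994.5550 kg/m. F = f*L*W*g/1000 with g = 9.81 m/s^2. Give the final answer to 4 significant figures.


F = 0.0300 * 1752.2420 * 994.5550 * 9.81 / 1000
F = 512.9 kN


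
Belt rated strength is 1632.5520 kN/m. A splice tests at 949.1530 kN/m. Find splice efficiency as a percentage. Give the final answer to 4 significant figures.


Eff = 949.1530 / 1632.5520 * 100
Eff = 58.14 %


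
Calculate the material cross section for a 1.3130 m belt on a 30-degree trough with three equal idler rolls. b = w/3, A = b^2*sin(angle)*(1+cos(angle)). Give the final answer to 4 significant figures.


b = 1.3130/3 = 0.437667 m
A = 0.437667^2 * sin(30 deg) * (1 + cos(30 deg))
A = 0.1787 m^2


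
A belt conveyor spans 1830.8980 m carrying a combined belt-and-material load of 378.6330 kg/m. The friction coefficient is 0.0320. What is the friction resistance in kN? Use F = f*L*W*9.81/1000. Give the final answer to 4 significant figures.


F = 0.0320 * 1830.8980 * 378.6330 * 9.81 / 1000
F = 217.6 kN


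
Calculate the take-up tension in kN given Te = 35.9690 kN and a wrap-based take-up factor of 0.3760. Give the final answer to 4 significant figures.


T_tu = 35.9690 * 0.3760
T_tu = 13.52 kN


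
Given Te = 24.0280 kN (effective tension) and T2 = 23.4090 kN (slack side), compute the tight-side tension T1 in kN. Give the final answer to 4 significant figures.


T1 = Te + T2 = 24.0280 + 23.4090
T1 = 47.44 kN


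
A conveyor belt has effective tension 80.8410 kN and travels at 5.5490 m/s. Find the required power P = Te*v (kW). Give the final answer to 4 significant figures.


P = Te * v = 80.8410 * 5.5490
P = 448.6 kW


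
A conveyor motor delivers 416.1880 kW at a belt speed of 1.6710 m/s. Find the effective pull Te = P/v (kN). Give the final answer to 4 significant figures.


Te = P / v = 416.1880 / 1.6710
Te = 249.1 kN


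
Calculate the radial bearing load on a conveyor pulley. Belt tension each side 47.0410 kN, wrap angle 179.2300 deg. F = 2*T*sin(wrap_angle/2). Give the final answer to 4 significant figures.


F = 2 * 47.0410 * sin(179.2300/2 deg)
F = 94.08 kN


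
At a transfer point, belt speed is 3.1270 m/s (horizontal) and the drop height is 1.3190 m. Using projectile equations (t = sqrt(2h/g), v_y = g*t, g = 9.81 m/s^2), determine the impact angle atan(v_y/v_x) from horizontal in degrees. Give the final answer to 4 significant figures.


t = sqrt(2*1.3190/9.81) = 0.518565 s
v_y = 9.81 * 0.518565 = 5.08712 m/s
angle = atan(5.08712 / 3.1270) = 58.42 deg


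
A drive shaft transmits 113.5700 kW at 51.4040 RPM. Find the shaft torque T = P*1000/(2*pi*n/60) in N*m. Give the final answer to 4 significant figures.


omega = 2*pi*51.4040/60 = 5.38301 rad/s
T = 113.5700*1000 / 5.38301
T = 21100 N*m


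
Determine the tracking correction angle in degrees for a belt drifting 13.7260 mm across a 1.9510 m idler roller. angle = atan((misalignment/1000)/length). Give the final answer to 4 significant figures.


misalign_m = 13.7260 / 1000 = 0.013726 m
angle = atan(0.013726 / 1.9510)
angle = 0.4031 deg


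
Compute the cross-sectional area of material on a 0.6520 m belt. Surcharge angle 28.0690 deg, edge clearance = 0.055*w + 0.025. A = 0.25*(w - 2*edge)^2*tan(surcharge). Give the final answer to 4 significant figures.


edge = 0.055*0.6520 + 0.025 = 0.06086 m
ew = 0.6520 - 2*0.06086 = 0.53028 m
A = 0.25 * 0.53028^2 * tan(28.0690 deg)
A = 0.03749 m^2


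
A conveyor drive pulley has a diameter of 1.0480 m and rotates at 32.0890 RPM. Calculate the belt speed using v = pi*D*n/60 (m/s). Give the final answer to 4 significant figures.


v = pi * 1.0480 * 32.0890 / 60
v = 1.761 m/s


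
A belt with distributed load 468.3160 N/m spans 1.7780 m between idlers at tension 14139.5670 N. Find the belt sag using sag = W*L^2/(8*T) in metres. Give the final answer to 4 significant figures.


sag = 468.3160 * 1.7780^2 / (8 * 14139.5670)
sag = 0.01309 m


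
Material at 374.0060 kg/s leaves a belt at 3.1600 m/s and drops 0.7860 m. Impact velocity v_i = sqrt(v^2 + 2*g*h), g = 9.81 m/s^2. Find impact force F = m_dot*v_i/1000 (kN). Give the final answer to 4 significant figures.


v_i = sqrt(3.1600^2 + 2*9.81*0.7860) = 5.04053 m/s
F = 374.0060 * 5.04053 / 1000
F = 1.885 kN


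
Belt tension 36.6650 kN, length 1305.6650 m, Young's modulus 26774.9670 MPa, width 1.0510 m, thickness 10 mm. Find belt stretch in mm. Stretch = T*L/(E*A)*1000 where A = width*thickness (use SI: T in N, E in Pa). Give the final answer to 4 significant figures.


A = 1.0510 * 0.01 = 0.01051 m^2
Stretch = 36.6650*1000 * 1305.6650 / (26774.9670e6 * 0.01051) * 1000
Stretch = 170.1 mm


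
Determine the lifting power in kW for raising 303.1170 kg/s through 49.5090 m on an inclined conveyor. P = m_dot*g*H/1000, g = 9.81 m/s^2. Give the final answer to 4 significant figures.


P = 303.1170 * 9.81 * 49.5090 / 1000
P = 147.2 kW


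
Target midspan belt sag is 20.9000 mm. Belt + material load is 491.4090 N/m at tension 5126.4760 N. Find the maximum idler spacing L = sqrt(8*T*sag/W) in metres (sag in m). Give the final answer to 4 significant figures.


sag = 20.9000/1000 = 0.020900 m
L = sqrt(8 * 5126.4760 * 0.020900 / 491.4090)
L = 1.321 m


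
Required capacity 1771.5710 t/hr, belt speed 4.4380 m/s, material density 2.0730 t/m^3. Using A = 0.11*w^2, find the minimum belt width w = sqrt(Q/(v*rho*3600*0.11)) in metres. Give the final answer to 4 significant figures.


A_req = 1771.5710 / (4.4380 * 2.0730 * 3600) = 0.0534896 m^2
w = sqrt(0.0534896 / 0.11)
w = 0.6973 m


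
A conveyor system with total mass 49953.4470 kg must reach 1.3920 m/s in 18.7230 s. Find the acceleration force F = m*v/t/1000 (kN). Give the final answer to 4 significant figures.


F = 49953.4470 * 1.3920 / 18.7230 / 1000
F = 3.714 kN


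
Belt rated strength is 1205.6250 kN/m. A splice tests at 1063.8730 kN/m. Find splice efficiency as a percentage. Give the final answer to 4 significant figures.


Eff = 1063.8730 / 1205.6250 * 100
Eff = 88.24 %


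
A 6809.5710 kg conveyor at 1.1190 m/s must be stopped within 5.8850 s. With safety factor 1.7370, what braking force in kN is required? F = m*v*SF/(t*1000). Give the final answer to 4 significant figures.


F = 6809.5710 * 1.1190 / 5.8850 * 1.7370 / 1000
F = 2.249 kN


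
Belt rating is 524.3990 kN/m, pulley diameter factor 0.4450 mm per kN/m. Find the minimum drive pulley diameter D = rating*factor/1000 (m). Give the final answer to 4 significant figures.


D = 524.3990 * 0.4450 / 1000
D = 0.2334 m


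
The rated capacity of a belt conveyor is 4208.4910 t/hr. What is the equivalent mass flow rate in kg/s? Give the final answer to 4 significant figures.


m_dot = 4208.4910 * 1000 / 3600
m_dot = 1169 kg/s


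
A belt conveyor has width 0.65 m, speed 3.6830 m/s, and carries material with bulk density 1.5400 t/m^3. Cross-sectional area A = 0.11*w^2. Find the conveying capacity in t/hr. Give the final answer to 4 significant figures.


A = 0.11 * 0.65^2 = 0.046475 m^2
C = 0.046475 * 3.6830 * 1.5400 * 3600
C = 949.0 t/hr


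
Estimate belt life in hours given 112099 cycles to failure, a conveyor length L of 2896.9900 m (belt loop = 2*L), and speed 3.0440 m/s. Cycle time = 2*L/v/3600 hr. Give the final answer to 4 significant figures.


cycle_time = 2 * 2896.9900 / 3.0440 / 3600 = 0.528725 hr
life = 112099 * 0.528725 = 59270 hours


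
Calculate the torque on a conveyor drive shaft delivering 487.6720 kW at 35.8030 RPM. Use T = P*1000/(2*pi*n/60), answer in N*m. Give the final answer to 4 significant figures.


omega = 2*pi*35.8030/60 = 3.74928 rad/s
T = 487.6720*1000 / 3.74928
T = 130100 N*m


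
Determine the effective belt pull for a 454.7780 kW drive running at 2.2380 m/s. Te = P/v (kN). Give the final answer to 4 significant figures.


Te = P / v = 454.7780 / 2.2380
Te = 203.2 kN


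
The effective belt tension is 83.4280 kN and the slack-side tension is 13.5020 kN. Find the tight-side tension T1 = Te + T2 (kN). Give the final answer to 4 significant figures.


T1 = Te + T2 = 83.4280 + 13.5020
T1 = 96.93 kN


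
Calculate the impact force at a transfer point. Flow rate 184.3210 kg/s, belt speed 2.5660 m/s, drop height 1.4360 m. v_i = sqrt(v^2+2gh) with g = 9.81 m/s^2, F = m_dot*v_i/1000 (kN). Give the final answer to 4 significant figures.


v_i = sqrt(2.5660^2 + 2*9.81*1.4360) = 5.89565 m/s
F = 184.3210 * 5.89565 / 1000
F = 1.087 kN


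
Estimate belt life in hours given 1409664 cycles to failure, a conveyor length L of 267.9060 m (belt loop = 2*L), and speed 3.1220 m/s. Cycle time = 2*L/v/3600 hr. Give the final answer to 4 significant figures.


cycle_time = 2 * 267.9060 / 3.1220 / 3600 = 0.0476735 hr
life = 1409664 * 0.0476735 = 67200 hours


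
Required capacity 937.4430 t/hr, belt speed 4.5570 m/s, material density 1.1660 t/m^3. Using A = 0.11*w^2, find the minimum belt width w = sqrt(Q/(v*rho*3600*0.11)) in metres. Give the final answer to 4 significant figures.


A_req = 937.4430 / (4.5570 * 1.1660 * 3600) = 0.0490078 m^2
w = sqrt(0.0490078 / 0.11)
w = 0.6675 m


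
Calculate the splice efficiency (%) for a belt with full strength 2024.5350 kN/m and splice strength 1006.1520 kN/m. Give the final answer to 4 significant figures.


Eff = 1006.1520 / 2024.5350 * 100
Eff = 49.70 %


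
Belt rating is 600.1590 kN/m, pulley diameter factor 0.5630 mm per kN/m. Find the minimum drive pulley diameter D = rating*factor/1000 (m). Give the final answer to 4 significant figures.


D = 600.1590 * 0.5630 / 1000
D = 0.3379 m


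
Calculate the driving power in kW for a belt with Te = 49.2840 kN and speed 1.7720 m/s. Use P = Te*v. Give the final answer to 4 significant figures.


P = Te * v = 49.2840 * 1.7720
P = 87.33 kW


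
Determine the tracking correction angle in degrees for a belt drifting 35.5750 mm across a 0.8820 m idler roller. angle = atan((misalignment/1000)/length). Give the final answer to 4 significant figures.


misalign_m = 35.5750 / 1000 = 0.035575 m
angle = atan(0.035575 / 0.8820)
angle = 2.310 deg


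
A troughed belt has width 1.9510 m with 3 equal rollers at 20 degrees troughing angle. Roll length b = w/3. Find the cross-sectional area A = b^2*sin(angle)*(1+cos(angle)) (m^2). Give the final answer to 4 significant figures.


b = 1.9510/3 = 0.650333 m
A = 0.650333^2 * sin(20 deg) * (1 + cos(20 deg))
A = 0.2806 m^2


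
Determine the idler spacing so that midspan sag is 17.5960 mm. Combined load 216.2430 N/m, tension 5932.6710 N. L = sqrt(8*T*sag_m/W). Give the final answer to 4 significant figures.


sag = 17.5960/1000 = 0.017596 m
L = sqrt(8 * 5932.6710 * 0.017596 / 216.2430)
L = 1.965 m


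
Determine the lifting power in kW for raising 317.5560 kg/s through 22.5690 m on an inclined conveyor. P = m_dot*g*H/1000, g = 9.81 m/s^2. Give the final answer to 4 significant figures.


P = 317.5560 * 9.81 * 22.5690 / 1000
P = 70.31 kW


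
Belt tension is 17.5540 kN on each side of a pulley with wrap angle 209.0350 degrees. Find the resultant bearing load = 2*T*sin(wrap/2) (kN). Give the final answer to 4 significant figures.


F = 2 * 17.5540 * sin(209.0350/2 deg)
F = 33.99 kN


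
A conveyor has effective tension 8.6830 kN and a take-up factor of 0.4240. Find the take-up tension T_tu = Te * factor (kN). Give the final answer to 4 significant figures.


T_tu = 8.6830 * 0.4240
T_tu = 3.682 kN


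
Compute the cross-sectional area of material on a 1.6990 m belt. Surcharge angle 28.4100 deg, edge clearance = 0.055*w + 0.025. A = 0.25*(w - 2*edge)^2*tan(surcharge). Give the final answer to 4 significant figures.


edge = 0.055*1.6990 + 0.025 = 0.118445 m
ew = 1.6990 - 2*0.118445 = 1.46211 m
A = 0.25 * 1.46211^2 * tan(28.4100 deg)
A = 0.2891 m^2


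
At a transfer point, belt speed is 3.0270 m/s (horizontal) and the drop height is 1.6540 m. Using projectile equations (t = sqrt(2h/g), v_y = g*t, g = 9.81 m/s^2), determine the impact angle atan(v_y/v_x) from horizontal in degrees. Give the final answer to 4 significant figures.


t = sqrt(2*1.6540/9.81) = 0.580695 s
v_y = 9.81 * 0.580695 = 5.69662 m/s
angle = atan(5.69662 / 3.0270) = 62.02 deg


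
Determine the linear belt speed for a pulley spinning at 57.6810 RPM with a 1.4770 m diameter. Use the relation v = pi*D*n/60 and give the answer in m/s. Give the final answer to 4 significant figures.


v = pi * 1.4770 * 57.6810 / 60
v = 4.461 m/s


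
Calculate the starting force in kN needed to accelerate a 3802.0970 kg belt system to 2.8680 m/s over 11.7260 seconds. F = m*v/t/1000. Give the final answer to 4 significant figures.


F = 3802.0970 * 2.8680 / 11.7260 / 1000
F = 0.9299 kN


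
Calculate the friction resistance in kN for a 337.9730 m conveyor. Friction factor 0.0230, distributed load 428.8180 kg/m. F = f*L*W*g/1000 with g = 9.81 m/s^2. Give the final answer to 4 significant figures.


F = 0.0230 * 337.9730 * 428.8180 * 9.81 / 1000
F = 32.70 kN


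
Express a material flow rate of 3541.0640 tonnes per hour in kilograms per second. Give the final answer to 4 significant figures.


m_dot = 3541.0640 * 1000 / 3600
m_dot = 983.6 kg/s


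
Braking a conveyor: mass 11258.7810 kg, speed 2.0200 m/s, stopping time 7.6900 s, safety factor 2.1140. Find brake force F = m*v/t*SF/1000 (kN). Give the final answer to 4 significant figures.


F = 11258.7810 * 2.0200 / 7.6900 * 2.1140 / 1000
F = 6.252 kN


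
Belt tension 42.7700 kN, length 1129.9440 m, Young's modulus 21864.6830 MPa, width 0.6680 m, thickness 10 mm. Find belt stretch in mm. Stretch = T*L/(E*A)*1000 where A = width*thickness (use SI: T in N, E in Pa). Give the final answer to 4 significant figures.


A = 0.6680 * 0.01 = 0.00668 m^2
Stretch = 42.7700*1000 * 1129.9440 / (21864.6830e6 * 0.00668) * 1000
Stretch = 330.9 mm


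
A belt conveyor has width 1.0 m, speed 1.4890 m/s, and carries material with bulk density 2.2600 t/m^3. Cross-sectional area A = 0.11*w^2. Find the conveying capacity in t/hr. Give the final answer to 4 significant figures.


A = 0.11 * 1.0^2 = 0.11 m^2
C = 0.11 * 1.4890 * 2.2600 * 3600
C = 1333 t/hr


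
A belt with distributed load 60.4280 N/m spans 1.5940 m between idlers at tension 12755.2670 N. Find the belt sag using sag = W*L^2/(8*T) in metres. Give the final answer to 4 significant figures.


sag = 60.4280 * 1.5940^2 / (8 * 12755.2670)
sag = 0.001505 m


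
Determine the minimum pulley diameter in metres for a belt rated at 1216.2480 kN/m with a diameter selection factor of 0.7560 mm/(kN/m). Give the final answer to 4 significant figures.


D = 1216.2480 * 0.7560 / 1000
D = 0.9195 m


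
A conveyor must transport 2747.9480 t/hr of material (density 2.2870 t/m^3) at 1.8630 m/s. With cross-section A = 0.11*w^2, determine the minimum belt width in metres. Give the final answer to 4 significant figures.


A_req = 2747.9480 / (1.8630 * 2.2870 * 3600) = 0.179154 m^2
w = sqrt(0.179154 / 0.11)
w = 1.276 m


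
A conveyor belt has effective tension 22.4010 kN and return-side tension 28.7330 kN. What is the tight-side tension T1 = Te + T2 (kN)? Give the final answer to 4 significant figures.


T1 = Te + T2 = 22.4010 + 28.7330
T1 = 51.13 kN


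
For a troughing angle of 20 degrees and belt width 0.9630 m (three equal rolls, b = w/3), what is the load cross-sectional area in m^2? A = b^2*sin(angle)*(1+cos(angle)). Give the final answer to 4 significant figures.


b = 0.9630/3 = 0.321 m
A = 0.321^2 * sin(20 deg) * (1 + cos(20 deg))
A = 0.06836 m^2


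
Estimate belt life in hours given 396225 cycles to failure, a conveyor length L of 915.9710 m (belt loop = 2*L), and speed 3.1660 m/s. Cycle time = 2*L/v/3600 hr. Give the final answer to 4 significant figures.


cycle_time = 2 * 915.9710 / 3.1660 / 3600 = 0.160731 hr
life = 396225 * 0.160731 = 63690 hours


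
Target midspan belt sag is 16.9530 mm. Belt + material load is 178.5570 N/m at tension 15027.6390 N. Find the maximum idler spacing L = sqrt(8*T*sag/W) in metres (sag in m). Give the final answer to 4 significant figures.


sag = 16.9530/1000 = 0.016953 m
L = sqrt(8 * 15027.6390 * 0.016953 / 178.5570)
L = 3.379 m


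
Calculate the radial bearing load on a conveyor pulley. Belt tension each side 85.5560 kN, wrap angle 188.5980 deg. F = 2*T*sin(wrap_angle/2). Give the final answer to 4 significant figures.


F = 2 * 85.5560 * sin(188.5980/2 deg)
F = 170.6 kN


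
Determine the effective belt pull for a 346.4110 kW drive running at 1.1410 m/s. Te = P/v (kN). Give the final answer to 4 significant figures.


Te = P / v = 346.4110 / 1.1410
Te = 303.6 kN


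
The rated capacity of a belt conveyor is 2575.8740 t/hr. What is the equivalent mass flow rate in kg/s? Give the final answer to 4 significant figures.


m_dot = 2575.8740 * 1000 / 3600
m_dot = 715.5 kg/s


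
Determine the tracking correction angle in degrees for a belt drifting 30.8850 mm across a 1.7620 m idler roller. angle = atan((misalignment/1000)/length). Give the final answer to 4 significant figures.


misalign_m = 30.8850 / 1000 = 0.030885 m
angle = atan(0.030885 / 1.7620)
angle = 1.004 deg


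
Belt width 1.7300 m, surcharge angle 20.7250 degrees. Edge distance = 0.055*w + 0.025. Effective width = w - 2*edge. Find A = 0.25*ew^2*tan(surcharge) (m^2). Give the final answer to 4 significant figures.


edge = 0.055*1.7300 + 0.025 = 0.12015 m
ew = 1.7300 - 2*0.12015 = 1.4897 m
A = 0.25 * 1.4897^2 * tan(20.7250 deg)
A = 0.2099 m^2


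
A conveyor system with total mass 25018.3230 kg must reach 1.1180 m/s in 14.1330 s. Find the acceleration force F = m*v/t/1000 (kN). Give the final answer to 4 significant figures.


F = 25018.3230 * 1.1180 / 14.1330 / 1000
F = 1.979 kN


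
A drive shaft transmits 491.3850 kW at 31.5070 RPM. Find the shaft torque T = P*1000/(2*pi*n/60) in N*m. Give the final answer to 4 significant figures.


omega = 2*pi*31.5070/60 = 3.29941 rad/s
T = 491.3850*1000 / 3.29941
T = 148900 N*m


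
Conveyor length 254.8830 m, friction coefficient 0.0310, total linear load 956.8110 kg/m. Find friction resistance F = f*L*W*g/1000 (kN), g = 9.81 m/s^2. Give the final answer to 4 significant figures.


F = 0.0310 * 254.8830 * 956.8110 * 9.81 / 1000
F = 74.16 kN


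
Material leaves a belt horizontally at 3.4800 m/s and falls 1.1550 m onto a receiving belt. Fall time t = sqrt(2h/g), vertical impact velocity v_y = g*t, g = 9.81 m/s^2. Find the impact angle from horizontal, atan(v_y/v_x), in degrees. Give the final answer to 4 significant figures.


t = sqrt(2*1.1550/9.81) = 0.485257 s
v_y = 9.81 * 0.485257 = 4.76037 m/s
angle = atan(4.76037 / 3.4800) = 53.83 deg


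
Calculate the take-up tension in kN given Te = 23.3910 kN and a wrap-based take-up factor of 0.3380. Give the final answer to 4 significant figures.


T_tu = 23.3910 * 0.3380
T_tu = 7.906 kN


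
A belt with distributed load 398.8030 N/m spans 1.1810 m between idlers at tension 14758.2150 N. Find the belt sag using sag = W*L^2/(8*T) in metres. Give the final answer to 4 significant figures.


sag = 398.8030 * 1.1810^2 / (8 * 14758.2150)
sag = 0.004711 m


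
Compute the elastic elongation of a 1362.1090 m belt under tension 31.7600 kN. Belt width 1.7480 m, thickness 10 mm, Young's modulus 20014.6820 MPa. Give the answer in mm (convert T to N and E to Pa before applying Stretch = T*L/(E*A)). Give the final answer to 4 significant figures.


A = 1.7480 * 0.01 = 0.01748 m^2
Stretch = 31.7600*1000 * 1362.1090 / (20014.6820e6 * 0.01748) * 1000
Stretch = 123.7 mm


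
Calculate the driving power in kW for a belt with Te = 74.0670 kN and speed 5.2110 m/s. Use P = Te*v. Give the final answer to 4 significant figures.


P = Te * v = 74.0670 * 5.2110
P = 386.0 kW


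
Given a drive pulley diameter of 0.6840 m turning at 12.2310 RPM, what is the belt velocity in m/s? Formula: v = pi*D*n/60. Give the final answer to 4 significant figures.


v = pi * 0.6840 * 12.2310 / 60
v = 0.4380 m/s


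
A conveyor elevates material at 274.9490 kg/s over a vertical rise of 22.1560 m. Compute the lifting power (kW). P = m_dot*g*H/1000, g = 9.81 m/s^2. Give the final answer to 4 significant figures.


P = 274.9490 * 9.81 * 22.1560 / 1000
P = 59.76 kW


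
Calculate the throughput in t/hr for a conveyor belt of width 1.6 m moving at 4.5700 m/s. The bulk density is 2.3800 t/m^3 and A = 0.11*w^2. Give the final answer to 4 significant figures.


A = 0.11 * 1.6^2 = 0.2816 m^2
C = 0.2816 * 4.5700 * 2.3800 * 3600
C = 11030 t/hr


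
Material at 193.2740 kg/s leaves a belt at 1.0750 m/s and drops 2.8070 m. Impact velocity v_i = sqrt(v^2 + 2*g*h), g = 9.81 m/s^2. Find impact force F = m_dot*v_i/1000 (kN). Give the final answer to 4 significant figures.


v_i = sqrt(1.0750^2 + 2*9.81*2.8070) = 7.4986 m/s
F = 193.2740 * 7.4986 / 1000
F = 1.449 kN


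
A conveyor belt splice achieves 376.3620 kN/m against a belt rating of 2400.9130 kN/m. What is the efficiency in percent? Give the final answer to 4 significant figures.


Eff = 376.3620 / 2400.9130 * 100
Eff = 15.68 %


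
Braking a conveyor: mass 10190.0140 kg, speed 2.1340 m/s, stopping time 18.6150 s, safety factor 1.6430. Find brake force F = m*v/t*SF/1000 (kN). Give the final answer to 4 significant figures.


F = 10190.0140 * 2.1340 / 18.6150 * 1.6430 / 1000
F = 1.919 kN


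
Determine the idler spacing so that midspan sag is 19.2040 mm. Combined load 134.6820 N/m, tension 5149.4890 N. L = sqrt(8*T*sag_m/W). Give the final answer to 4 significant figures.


sag = 19.2040/1000 = 0.019204 m
L = sqrt(8 * 5149.4890 * 0.019204 / 134.6820)
L = 2.424 m


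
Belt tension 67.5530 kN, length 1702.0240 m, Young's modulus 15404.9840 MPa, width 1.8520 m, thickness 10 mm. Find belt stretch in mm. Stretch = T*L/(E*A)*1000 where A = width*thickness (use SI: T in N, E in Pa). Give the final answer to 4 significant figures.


A = 1.8520 * 0.01 = 0.01852 m^2
Stretch = 67.5530*1000 * 1702.0240 / (15404.9840e6 * 0.01852) * 1000
Stretch = 403.0 mm


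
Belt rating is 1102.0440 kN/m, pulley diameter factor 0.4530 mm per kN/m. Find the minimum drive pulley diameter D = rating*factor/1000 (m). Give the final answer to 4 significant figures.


D = 1102.0440 * 0.4530 / 1000
D = 0.4992 m


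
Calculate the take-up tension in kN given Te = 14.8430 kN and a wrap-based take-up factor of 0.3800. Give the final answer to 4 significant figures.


T_tu = 14.8430 * 0.3800
T_tu = 5.640 kN


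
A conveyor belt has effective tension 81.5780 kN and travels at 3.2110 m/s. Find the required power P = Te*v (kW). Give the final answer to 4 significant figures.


P = Te * v = 81.5780 * 3.2110
P = 261.9 kW


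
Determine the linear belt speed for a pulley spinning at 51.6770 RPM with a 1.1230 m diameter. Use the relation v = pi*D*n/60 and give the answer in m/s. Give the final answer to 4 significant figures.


v = pi * 1.1230 * 51.6770 / 60
v = 3.039 m/s


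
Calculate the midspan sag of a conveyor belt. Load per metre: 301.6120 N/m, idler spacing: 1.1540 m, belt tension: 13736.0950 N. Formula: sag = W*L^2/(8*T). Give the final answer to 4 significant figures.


sag = 301.6120 * 1.1540^2 / (8 * 13736.0950)
sag = 0.003655 m


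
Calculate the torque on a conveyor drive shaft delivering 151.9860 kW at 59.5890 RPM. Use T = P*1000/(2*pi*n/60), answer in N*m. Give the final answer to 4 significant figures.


omega = 2*pi*59.5890/60 = 6.24015 rad/s
T = 151.9860*1000 / 6.24015
T = 24360 N*m


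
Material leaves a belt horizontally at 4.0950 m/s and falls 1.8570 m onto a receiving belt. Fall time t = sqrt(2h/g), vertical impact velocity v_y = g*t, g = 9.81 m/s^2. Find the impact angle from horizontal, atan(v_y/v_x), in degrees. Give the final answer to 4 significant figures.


t = sqrt(2*1.8570/9.81) = 0.615299 s
v_y = 9.81 * 0.615299 = 6.03608 m/s
angle = atan(6.03608 / 4.0950) = 55.85 deg


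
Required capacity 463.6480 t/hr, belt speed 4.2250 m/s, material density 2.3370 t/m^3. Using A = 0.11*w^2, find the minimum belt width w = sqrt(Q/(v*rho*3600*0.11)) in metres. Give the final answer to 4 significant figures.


A_req = 463.6480 / (4.2250 * 2.3370 * 3600) = 0.0130437 m^2
w = sqrt(0.0130437 / 0.11)
w = 0.3444 m


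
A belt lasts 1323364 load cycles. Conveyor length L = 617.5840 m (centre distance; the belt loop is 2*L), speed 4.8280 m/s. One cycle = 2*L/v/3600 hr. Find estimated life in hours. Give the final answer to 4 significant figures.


cycle_time = 2 * 617.5840 / 4.8280 / 3600 = 0.0710651 hr
life = 1323364 * 0.0710651 = 94040 hours


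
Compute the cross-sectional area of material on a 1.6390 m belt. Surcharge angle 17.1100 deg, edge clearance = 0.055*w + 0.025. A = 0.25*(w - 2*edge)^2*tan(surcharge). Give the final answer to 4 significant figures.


edge = 0.055*1.6390 + 0.025 = 0.115145 m
ew = 1.6390 - 2*0.115145 = 1.40871 m
A = 0.25 * 1.40871^2 * tan(17.1100 deg)
A = 0.1527 m^2


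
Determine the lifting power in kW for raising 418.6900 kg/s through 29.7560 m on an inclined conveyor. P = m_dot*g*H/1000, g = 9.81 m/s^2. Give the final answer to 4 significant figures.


P = 418.6900 * 9.81 * 29.7560 / 1000
P = 122.2 kW


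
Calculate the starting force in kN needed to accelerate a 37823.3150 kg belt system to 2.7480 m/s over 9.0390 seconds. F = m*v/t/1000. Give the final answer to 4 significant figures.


F = 37823.3150 * 2.7480 / 9.0390 / 1000
F = 11.50 kN


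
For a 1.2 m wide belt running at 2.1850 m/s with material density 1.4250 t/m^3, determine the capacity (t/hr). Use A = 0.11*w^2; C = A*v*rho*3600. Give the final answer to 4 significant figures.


A = 0.11 * 1.2^2 = 0.1584 m^2
C = 0.1584 * 2.1850 * 1.4250 * 3600
C = 1776 t/hr


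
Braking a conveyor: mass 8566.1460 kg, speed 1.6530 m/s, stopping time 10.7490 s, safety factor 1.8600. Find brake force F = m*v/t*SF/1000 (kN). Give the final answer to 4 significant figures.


F = 8566.1460 * 1.6530 / 10.7490 * 1.8600 / 1000
F = 2.450 kN


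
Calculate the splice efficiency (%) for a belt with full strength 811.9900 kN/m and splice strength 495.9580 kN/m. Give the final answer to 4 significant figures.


Eff = 495.9580 / 811.9900 * 100
Eff = 61.08 %


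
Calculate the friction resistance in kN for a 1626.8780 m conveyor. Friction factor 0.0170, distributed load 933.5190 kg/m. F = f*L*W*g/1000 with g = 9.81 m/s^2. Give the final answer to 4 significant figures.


F = 0.0170 * 1626.8780 * 933.5190 * 9.81 / 1000
F = 253.3 kN


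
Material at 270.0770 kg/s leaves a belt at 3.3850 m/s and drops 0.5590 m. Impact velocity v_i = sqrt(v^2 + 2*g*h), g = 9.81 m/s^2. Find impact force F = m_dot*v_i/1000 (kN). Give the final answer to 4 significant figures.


v_i = sqrt(3.3850^2 + 2*9.81*0.5590) = 4.73559 m/s
F = 270.0770 * 4.73559 / 1000
F = 1.279 kN


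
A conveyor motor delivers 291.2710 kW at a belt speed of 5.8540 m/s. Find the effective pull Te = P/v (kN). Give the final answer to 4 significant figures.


Te = P / v = 291.2710 / 5.8540
Te = 49.76 kN
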